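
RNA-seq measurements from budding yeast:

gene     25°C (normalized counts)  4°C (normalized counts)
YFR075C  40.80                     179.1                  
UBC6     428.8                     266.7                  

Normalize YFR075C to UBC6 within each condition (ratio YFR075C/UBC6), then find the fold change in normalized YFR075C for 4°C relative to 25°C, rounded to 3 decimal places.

YFR075C/UBC6 (25°C) = 40.80 / 428.8 = 0.095149
YFR075C/UBC6 (4°C) = 179.1 / 266.7 = 0.67154
Fold change = 0.67154 / 0.095149 = 7.0578

7.058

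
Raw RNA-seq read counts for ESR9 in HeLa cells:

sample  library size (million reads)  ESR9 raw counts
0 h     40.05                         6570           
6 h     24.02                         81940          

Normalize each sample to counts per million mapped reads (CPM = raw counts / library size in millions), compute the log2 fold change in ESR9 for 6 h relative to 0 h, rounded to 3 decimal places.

CPM(0 h) = 6570 / 40.05 = 164.0449
CPM(6 h) = 81940 / 24.02 = 3411.3239
Fold change = 3411.3239 / 164.0449 = 20.79506
log2(20.79506) = 4.3782

4.378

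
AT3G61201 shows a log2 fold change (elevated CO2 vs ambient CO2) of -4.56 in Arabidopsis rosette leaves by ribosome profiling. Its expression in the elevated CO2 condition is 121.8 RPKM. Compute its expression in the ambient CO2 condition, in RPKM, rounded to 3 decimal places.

Fold change = 2^(-4.56) = 0.0424
ambient CO2 expression = 121.8 / 0.0424 = 2873.056

2873.056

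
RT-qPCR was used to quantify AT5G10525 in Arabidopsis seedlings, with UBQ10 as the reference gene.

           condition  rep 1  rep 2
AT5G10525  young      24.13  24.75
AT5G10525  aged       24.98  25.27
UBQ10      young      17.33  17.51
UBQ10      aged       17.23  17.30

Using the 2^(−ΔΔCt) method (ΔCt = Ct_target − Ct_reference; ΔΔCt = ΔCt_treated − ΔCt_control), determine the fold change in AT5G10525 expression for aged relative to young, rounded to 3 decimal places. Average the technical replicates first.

0.559

Mean Ct: AT5G10525 young 24.440; AT5G10525 aged 25.125; UBQ10 young 17.420; UBQ10 aged 17.265
ΔCt(young) = 24.440 − 17.420 = 7.020
ΔCt(aged) = 25.125 − 17.265 = 7.860
ΔΔCt = 7.860 − 7.020 = 0.840
Fold change = 2^(−0.840) = 0.5586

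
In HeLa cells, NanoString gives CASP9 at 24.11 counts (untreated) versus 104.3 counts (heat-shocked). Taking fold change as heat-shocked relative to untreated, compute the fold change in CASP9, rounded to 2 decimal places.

4.33

Fold change = 104.3 / 24.11 = 4.326
CASP9 is upregulated.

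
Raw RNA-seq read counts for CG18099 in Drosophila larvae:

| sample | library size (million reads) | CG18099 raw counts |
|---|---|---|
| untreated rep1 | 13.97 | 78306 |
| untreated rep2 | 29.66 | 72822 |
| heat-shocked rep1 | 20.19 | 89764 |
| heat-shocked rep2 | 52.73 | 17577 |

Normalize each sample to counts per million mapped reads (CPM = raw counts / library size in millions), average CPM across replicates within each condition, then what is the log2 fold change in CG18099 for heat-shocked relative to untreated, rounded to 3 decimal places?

CPM(untreated rep1) = 78306 / 13.97 = 5605.2971
CPM(untreated rep2) = 72822 / 29.66 = 2455.2259
CPM(heat-shocked rep1) = 89764 / 20.19 = 4445.9633
CPM(heat-shocked rep2) = 17577 / 52.73 = 333.3397
mean CPM(untreated) = 4030.2615; mean CPM(heat-shocked) = 2389.6515
Fold change = 2389.6515 / 4030.2615 = 0.59293
log2(0.59293) = -0.7541

-0.754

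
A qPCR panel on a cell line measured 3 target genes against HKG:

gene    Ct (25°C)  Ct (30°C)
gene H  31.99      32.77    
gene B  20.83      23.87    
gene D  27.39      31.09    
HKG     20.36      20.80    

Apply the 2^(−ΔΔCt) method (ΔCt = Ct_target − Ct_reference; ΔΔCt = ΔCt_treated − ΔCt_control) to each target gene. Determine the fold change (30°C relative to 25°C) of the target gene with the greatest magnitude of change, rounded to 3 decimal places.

0.104

gene H: ΔΔCt = (32.77−20.80) − (31.99−20.36) = 11.97 − 11.63 = 0.34; fold change = 2^-0.34 = 0.790
gene B: ΔΔCt = (23.87−20.80) − (20.83−20.36) = 3.07 − 0.47 = 2.60; fold change = 2^-2.60 = 0.165
gene D: ΔΔCt = (31.09−20.80) − (27.39−20.36) = 10.29 − 7.03 = 3.26; fold change = 2^-3.26 = 0.104
gene D has the largest |ΔΔCt| = 3.26.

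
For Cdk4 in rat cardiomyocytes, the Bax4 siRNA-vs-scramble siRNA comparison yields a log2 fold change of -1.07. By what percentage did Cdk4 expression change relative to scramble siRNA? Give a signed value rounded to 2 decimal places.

Fold change = 2^(-1.07) = 0.4763
Percent change = (FC − 1) × 100% = (0.4763 − 1) × 100 = -52.37%

-52.37%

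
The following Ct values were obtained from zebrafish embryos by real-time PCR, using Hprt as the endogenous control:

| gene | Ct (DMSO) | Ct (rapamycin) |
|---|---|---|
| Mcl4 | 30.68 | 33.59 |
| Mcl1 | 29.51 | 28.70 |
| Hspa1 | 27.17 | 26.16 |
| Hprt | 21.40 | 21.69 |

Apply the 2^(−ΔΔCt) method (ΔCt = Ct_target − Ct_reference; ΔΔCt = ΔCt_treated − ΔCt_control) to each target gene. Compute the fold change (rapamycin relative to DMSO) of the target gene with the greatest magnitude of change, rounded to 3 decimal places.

Mcl4: ΔΔCt = (33.59−21.69) − (30.68−21.40) = 11.90 − 9.28 = 2.62; fold change = 2^-2.62 = 0.163
Mcl1: ΔΔCt = (28.70−21.69) − (29.51−21.40) = 7.01 − 8.11 = -1.10; fold change = 2^1.10 = 2.144
Hspa1: ΔΔCt = (26.16−21.69) − (27.17−21.40) = 4.47 − 5.77 = -1.30; fold change = 2^1.30 = 2.462
Mcl4 has the largest |ΔΔCt| = 2.62.

0.163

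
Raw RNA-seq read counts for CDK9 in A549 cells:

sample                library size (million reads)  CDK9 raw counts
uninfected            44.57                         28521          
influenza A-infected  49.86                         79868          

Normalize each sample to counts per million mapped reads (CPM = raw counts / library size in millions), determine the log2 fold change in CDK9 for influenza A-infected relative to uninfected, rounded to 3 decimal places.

CPM(uninfected) = 28521 / 44.57 = 639.9147
CPM(influenza A-infected) = 79868 / 49.86 = 1601.8452
Fold change = 1601.8452 / 639.9147 = 2.50322
log2(2.50322) = 1.3238

1.324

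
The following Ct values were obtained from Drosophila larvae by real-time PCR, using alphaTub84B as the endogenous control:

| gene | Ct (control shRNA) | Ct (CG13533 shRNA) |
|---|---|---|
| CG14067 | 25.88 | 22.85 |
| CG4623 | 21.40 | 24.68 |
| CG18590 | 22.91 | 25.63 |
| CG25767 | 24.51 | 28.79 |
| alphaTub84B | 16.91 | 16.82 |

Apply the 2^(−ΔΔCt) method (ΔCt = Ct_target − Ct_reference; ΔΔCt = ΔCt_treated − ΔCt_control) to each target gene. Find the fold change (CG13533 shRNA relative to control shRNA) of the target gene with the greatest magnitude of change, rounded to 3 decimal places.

0.048

CG14067: ΔΔCt = (22.85−16.82) − (25.88−16.91) = 6.03 − 8.97 = -2.94; fold change = 2^2.94 = 7.674
CG4623: ΔΔCt = (24.68−16.82) − (21.40−16.91) = 7.86 − 4.49 = 3.37; fold change = 2^-3.37 = 0.097
CG18590: ΔΔCt = (25.63−16.82) − (22.91−16.91) = 8.81 − 6.00 = 2.81; fold change = 2^-2.81 = 0.143
CG25767: ΔΔCt = (28.79−16.82) − (24.51−16.91) = 11.97 − 7.60 = 4.37; fold change = 2^-4.37 = 0.048
CG25767 has the largest |ΔΔCt| = 4.37.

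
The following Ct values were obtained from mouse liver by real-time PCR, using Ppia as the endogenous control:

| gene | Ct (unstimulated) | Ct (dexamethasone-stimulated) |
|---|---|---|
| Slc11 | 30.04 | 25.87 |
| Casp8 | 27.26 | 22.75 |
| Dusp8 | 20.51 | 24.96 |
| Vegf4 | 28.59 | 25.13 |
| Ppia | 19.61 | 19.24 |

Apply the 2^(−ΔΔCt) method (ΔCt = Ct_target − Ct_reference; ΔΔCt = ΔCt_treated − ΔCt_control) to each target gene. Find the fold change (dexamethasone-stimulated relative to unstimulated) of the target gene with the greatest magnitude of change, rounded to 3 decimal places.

Slc11: ΔΔCt = (25.87−19.24) − (30.04−19.61) = 6.63 − 10.43 = -3.80; fold change = 2^3.80 = 13.929
Casp8: ΔΔCt = (22.75−19.24) − (27.26−19.61) = 3.51 − 7.65 = -4.14; fold change = 2^4.14 = 17.630
Dusp8: ΔΔCt = (24.96−19.24) − (20.51−19.61) = 5.72 − 0.90 = 4.82; fold change = 2^-4.82 = 0.035
Vegf4: ΔΔCt = (25.13−19.24) − (28.59−19.61) = 5.89 − 8.98 = -3.09; fold change = 2^3.09 = 8.515
Dusp8 has the largest |ΔΔCt| = 4.82.

0.035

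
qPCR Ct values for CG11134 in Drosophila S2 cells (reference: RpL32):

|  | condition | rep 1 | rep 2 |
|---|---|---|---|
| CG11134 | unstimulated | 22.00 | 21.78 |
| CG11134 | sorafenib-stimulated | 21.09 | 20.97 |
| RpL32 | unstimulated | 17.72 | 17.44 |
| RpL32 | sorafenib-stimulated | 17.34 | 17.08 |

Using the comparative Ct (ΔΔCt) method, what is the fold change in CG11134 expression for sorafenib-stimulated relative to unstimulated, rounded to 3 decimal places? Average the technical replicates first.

1.404

Mean Ct: CG11134 unstimulated 21.890; CG11134 sorafenib-stimulated 21.030; RpL32 unstimulated 17.580; RpL32 sorafenib-stimulated 17.210
ΔCt(unstimulated) = 21.890 − 17.580 = 4.310
ΔCt(sorafenib-stimulated) = 21.030 − 17.210 = 3.820
ΔΔCt = 3.820 − 4.310 = -0.490
Fold change = 2^(−(-0.490)) = 2^0.490 = 1.4044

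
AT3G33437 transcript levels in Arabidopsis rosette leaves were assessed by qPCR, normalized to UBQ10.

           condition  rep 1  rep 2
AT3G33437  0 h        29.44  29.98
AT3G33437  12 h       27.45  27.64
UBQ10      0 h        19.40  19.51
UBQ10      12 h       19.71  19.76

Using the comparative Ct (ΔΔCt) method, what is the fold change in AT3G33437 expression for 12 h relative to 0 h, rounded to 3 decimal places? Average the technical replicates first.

Mean Ct: AT3G33437 0 h 29.710; AT3G33437 12 h 27.545; UBQ10 0 h 19.455; UBQ10 12 h 19.735
ΔCt(0 h) = 29.710 − 19.455 = 10.255
ΔCt(12 h) = 27.545 − 19.735 = 7.810
ΔΔCt = 7.810 − 10.255 = -2.445
Fold change = 2^(−(-2.445)) = 2^2.445 = 5.4453

5.445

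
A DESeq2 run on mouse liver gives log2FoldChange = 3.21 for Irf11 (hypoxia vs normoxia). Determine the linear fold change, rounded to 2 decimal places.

9.25

Fold change = 2^(3.21) = 9.254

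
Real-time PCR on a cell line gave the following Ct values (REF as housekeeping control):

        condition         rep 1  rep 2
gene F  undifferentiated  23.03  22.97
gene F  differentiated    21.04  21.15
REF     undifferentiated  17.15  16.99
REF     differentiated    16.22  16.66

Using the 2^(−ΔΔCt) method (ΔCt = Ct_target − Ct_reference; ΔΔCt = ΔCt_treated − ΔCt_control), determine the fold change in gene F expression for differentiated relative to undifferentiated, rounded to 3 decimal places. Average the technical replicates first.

2.420

Mean Ct: gene F undifferentiated 23.000; gene F differentiated 21.095; REF undifferentiated 17.070; REF differentiated 16.440
ΔCt(undifferentiated) = 23.000 − 17.070 = 5.930
ΔCt(differentiated) = 21.095 − 16.440 = 4.655
ΔΔCt = 4.655 − 5.930 = -1.275
Fold change = 2^(−(-1.275)) = 2^1.275 = 2.4200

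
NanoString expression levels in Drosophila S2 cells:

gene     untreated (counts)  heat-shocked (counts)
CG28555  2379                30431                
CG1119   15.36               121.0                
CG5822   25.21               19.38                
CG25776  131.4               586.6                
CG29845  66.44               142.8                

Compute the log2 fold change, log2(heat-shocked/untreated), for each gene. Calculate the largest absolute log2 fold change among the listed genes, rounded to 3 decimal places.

log2(30431/2379) = 3.677  (CG28555)
log2(121.0/15.36) = 2.978  (CG1119)
log2(19.38/25.21) = -0.379  (CG5822)
log2(586.6/131.4) = 2.158  (CG25776)
log2(142.8/66.44) = 1.104  (CG29845)
The largest magnitude belongs to CG28555.

3.677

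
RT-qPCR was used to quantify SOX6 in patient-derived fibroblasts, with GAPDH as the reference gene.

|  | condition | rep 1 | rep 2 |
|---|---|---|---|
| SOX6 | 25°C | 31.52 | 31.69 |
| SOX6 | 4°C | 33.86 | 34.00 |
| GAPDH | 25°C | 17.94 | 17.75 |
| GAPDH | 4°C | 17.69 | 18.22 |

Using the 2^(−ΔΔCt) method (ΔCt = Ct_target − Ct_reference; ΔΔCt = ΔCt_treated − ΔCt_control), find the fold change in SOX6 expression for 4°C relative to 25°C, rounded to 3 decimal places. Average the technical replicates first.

0.215

Mean Ct: SOX6 25°C 31.605; SOX6 4°C 33.930; GAPDH 25°C 17.845; GAPDH 4°C 17.955
ΔCt(25°C) = 31.605 − 17.845 = 13.760
ΔCt(4°C) = 33.930 − 17.955 = 15.975
ΔΔCt = 15.975 − 13.760 = 2.215
Fold change = 2^(−2.215) = 0.2154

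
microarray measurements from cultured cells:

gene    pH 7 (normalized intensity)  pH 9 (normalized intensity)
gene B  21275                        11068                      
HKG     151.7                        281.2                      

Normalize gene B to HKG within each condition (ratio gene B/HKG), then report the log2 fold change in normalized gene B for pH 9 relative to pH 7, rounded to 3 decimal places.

gene B/HKG (pH 7) = 21275 / 151.7 = 140.24
gene B/HKG (pH 9) = 11068 / 281.2 = 39.36
Fold change = 39.36 / 140.24 = 0.2807
log2(0.2807) = -1.8331

-1.833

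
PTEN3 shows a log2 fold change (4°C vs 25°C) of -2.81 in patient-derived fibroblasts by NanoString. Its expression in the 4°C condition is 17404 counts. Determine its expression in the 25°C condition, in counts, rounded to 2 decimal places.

Fold change = 2^(-2.81) = 0.1426
25°C expression = 17404 / 0.1426 = 122051.57

122051.57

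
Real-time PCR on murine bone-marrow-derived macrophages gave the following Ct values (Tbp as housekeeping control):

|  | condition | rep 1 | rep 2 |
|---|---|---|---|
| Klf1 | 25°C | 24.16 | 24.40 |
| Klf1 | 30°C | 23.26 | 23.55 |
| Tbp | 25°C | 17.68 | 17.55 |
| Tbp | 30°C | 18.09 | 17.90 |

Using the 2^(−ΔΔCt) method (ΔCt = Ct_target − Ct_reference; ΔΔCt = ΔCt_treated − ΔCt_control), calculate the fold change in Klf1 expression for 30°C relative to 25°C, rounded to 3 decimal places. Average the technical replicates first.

Mean Ct: Klf1 25°C 24.280; Klf1 30°C 23.405; Tbp 25°C 17.615; Tbp 30°C 17.995
ΔCt(25°C) = 24.280 − 17.615 = 6.665
ΔCt(30°C) = 23.405 − 17.995 = 5.410
ΔΔCt = 5.410 − 6.665 = -1.255
Fold change = 2^(−(-1.255)) = 2^1.255 = 2.3867

2.387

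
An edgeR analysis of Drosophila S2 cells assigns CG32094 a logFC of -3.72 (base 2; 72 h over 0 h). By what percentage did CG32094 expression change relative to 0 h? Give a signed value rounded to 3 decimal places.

Fold change = 2^(-3.72) = 0.0759
Percent change = (FC − 1) × 100% = (0.0759 − 1) × 100 = -92.411%

-92.411%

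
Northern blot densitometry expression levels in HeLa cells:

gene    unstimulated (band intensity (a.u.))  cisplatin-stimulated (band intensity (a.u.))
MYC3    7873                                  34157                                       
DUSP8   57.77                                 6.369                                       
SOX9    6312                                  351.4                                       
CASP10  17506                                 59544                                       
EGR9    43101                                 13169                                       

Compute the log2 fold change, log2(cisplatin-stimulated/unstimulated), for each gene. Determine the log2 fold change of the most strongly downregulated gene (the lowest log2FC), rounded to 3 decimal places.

-4.167

log2(34157/7873) = 2.117  (MYC3)
log2(6.369/57.77) = -3.181  (DUSP8)
log2(351.4/6312) = -4.167  (SOX9)
log2(59544/17506) = 1.766  (CASP10)
log2(13169/43101) = -1.711  (EGR9)
SOX9 is most strongly downregulated.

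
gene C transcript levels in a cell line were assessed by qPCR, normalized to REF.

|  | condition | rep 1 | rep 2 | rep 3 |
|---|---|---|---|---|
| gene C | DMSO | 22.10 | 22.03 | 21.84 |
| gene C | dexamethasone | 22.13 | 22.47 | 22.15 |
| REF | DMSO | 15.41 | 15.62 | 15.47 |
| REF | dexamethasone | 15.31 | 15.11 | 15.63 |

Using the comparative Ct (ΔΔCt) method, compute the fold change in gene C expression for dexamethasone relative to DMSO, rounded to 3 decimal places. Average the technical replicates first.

Mean Ct: gene C DMSO 21.990; gene C dexamethasone 22.250; REF DMSO 15.500; REF dexamethasone 15.350
ΔCt(DMSO) = 21.990 − 15.500 = 6.490
ΔCt(dexamethasone) = 22.250 − 15.350 = 6.900
ΔΔCt = 6.900 − 6.490 = 0.410
Fold change = 2^(−0.410) = 0.7526

0.753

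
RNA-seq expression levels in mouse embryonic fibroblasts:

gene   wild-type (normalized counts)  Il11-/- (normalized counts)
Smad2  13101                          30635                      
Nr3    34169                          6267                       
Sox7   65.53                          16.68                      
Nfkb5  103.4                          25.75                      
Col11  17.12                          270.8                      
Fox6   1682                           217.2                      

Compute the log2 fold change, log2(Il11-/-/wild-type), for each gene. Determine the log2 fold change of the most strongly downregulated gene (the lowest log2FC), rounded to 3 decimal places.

-2.953

log2(30635/13101) = 1.226  (Smad2)
log2(6267/34169) = -2.447  (Nr3)
log2(16.68/65.53) = -1.974  (Sox7)
log2(25.75/103.4) = -2.006  (Nfkb5)
log2(270.8/17.12) = 3.983  (Col11)
log2(217.2/1682) = -2.953  (Fox6)
Fox6 is most strongly downregulated.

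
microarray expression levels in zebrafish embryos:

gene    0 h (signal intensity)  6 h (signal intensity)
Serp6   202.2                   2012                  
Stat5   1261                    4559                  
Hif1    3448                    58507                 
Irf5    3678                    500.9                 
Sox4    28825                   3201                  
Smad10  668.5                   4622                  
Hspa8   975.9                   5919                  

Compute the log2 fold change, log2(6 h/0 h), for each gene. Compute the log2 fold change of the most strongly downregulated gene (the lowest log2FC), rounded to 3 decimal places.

-3.171

log2(2012/202.2) = 3.315  (Serp6)
log2(4559/1261) = 1.854  (Stat5)
log2(58507/3448) = 4.085  (Hif1)
log2(500.9/3678) = -2.876  (Irf5)
log2(3201/28825) = -3.171  (Sox4)
log2(4622/668.5) = 2.790  (Smad10)
log2(5919/975.9) = 2.601  (Hspa8)
Sox4 is most strongly downregulated.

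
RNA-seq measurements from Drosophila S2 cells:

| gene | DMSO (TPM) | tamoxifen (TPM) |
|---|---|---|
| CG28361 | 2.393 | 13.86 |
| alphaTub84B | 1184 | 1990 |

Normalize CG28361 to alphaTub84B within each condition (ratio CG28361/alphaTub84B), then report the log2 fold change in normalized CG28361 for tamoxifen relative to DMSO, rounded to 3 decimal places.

CG28361/alphaTub84B (DMSO) = 2.393 / 1184 = 0.0020211
CG28361/alphaTub84B (tamoxifen) = 13.86 / 1990 = 0.0069648
Fold change = 0.0069648 / 0.0020211 = 3.4460
log2(3.4460) = 1.7849

1.785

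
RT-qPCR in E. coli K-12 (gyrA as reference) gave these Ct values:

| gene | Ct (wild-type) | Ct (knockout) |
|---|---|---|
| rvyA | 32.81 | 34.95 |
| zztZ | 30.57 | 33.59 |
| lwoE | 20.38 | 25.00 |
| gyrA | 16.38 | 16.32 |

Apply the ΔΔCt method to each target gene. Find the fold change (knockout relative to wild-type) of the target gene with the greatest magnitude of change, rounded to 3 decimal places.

rvyA: ΔΔCt = (34.95−16.32) − (32.81−16.38) = 18.63 − 16.43 = 2.20; fold change = 2^-2.20 = 0.218
zztZ: ΔΔCt = (33.59−16.32) − (30.57−16.38) = 17.27 − 14.19 = 3.08; fold change = 2^-3.08 = 0.118
lwoE: ΔΔCt = (25.00−16.32) − (20.38−16.38) = 8.68 − 4.00 = 4.68; fold change = 2^-4.68 = 0.039
lwoE has the largest |ΔΔCt| = 4.68.

0.039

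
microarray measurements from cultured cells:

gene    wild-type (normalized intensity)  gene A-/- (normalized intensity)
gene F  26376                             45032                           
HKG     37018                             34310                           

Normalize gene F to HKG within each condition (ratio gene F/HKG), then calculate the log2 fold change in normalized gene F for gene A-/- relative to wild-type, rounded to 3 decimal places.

gene F/HKG (wild-type) = 26376 / 37018 = 0.71252
gene F/HKG (gene A-/-) = 45032 / 34310 = 1.3125
Fold change = 1.3125 / 0.71252 = 1.8421
log2(1.8421) = 0.8813

0.881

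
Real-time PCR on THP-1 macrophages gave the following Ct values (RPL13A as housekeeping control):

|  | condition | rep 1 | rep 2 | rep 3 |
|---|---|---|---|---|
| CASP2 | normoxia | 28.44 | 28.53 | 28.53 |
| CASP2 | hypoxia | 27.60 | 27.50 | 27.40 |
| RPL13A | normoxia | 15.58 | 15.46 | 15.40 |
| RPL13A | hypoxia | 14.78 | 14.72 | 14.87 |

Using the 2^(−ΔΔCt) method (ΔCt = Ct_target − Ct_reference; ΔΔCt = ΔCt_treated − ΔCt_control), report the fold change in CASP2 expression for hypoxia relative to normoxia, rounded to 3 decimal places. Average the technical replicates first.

1.240

Mean Ct: CASP2 normoxia 28.500; CASP2 hypoxia 27.500; RPL13A normoxia 15.480; RPL13A hypoxia 14.790
ΔCt(normoxia) = 28.500 − 15.480 = 13.020
ΔCt(hypoxia) = 27.500 − 14.790 = 12.710
ΔΔCt = 12.710 − 13.020 = -0.310
Fold change = 2^(−(-0.310)) = 2^0.310 = 1.2397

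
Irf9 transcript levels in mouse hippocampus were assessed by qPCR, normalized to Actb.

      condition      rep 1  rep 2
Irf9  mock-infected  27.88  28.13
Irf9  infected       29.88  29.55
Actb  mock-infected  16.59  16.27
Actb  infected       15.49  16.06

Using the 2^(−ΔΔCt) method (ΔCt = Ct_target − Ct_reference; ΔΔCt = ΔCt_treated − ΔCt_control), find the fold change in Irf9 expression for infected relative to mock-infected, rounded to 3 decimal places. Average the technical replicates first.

0.194

Mean Ct: Irf9 mock-infected 28.005; Irf9 infected 29.715; Actb mock-infected 16.430; Actb infected 15.775
ΔCt(mock-infected) = 28.005 − 16.430 = 11.575
ΔCt(infected) = 29.715 − 15.775 = 13.940
ΔΔCt = 13.940 − 11.575 = 2.365
Fold change = 2^(−2.365) = 0.1941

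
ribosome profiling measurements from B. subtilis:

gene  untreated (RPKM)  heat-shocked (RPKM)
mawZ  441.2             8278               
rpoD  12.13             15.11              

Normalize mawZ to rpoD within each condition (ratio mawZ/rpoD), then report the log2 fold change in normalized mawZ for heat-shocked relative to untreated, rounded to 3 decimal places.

mawZ/rpoD (untreated) = 441.2 / 12.13 = 36.373
mawZ/rpoD (heat-shocked) = 8278 / 15.11 = 547.85
Fold change = 547.85 / 36.373 = 15.0621
log2(15.0621) = 3.9129

3.913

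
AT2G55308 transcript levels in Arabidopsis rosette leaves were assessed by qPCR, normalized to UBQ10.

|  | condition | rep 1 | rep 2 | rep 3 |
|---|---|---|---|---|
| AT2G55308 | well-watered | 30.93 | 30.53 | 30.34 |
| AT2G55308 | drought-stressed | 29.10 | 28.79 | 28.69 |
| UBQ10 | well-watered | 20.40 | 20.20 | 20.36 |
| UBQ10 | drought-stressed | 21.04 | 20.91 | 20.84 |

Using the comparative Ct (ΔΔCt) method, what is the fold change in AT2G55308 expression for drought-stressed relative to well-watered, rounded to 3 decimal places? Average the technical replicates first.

5.098

Mean Ct: AT2G55308 well-watered 30.600; AT2G55308 drought-stressed 28.860; UBQ10 well-watered 20.320; UBQ10 drought-stressed 20.930
ΔCt(well-watered) = 30.600 − 20.320 = 10.280
ΔCt(drought-stressed) = 28.860 − 20.930 = 7.930
ΔΔCt = 7.930 − 10.280 = -2.350
Fold change = 2^(−(-2.350)) = 2^2.350 = 5.0982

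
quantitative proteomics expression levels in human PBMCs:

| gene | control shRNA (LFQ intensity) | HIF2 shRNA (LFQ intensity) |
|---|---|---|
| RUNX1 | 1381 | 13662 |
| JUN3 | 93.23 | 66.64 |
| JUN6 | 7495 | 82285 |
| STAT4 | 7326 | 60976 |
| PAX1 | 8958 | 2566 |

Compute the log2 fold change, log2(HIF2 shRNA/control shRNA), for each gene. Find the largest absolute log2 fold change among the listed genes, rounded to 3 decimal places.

log2(13662/1381) = 3.306  (RUNX1)
log2(66.64/93.23) = -0.484  (JUN3)
log2(82285/7495) = 3.457  (JUN6)
log2(60976/7326) = 3.057  (STAT4)
log2(2566/8958) = -1.804  (PAX1)
The largest magnitude belongs to JUN6.

3.457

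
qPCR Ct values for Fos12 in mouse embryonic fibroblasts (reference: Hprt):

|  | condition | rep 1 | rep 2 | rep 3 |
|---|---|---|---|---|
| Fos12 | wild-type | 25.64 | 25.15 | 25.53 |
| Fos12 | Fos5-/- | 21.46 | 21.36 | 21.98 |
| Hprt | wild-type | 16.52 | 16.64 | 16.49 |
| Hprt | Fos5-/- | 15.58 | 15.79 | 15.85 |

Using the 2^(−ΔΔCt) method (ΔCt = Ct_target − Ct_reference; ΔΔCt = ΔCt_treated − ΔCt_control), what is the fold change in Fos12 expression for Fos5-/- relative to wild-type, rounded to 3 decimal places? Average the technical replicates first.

Mean Ct: Fos12 wild-type 25.440; Fos12 Fos5-/- 21.600; Hprt wild-type 16.550; Hprt Fos5-/- 15.740
ΔCt(wild-type) = 25.440 − 16.550 = 8.890
ΔCt(Fos5-/-) = 21.600 − 15.740 = 5.860
ΔΔCt = 5.860 − 8.890 = -3.030
Fold change = 2^(−(-3.030)) = 2^3.030 = 8.1681

8.168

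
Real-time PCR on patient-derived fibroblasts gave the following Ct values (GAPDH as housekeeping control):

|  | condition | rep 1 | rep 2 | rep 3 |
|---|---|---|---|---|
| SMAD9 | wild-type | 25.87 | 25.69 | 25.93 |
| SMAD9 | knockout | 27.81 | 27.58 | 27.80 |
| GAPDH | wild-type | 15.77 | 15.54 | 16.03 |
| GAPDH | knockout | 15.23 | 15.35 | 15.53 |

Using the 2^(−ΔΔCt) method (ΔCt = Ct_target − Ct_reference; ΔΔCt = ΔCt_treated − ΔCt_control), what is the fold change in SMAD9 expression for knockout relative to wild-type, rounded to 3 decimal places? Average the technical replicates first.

0.202

Mean Ct: SMAD9 wild-type 25.830; SMAD9 knockout 27.730; GAPDH wild-type 15.780; GAPDH knockout 15.370
ΔCt(wild-type) = 25.830 − 15.780 = 10.050
ΔCt(knockout) = 27.730 − 15.370 = 12.360
ΔΔCt = 12.360 − 10.050 = 2.310
Fold change = 2^(−2.310) = 0.2017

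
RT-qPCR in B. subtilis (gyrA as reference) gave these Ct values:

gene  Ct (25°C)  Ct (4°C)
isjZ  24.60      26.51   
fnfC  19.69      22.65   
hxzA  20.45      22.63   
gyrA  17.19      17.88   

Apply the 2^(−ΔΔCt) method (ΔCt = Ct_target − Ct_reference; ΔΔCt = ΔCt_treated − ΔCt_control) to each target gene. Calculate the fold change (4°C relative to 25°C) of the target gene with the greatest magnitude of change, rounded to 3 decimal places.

0.207

isjZ: ΔΔCt = (26.51−17.88) − (24.60−17.19) = 8.63 − 7.41 = 1.22; fold change = 2^-1.22 = 0.429
fnfC: ΔΔCt = (22.65−17.88) − (19.69−17.19) = 4.77 − 2.50 = 2.27; fold change = 2^-2.27 = 0.207
hxzA: ΔΔCt = (22.63−17.88) − (20.45−17.19) = 4.75 − 3.26 = 1.49; fold change = 2^-1.49 = 0.356
fnfC has the largest |ΔΔCt| = 2.27.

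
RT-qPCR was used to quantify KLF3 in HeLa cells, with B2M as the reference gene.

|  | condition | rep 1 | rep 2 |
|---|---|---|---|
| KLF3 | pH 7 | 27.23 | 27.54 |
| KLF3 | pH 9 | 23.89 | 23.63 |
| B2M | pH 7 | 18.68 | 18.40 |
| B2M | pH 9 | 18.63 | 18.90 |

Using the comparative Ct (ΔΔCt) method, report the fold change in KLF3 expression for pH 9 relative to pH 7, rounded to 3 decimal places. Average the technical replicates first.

Mean Ct: KLF3 pH 7 27.385; KLF3 pH 9 23.760; B2M pH 7 18.540; B2M pH 9 18.765
ΔCt(pH 7) = 27.385 − 18.540 = 8.845
ΔCt(pH 9) = 23.760 − 18.765 = 4.995
ΔΔCt = 4.995 − 8.845 = -3.850
Fold change = 2^(−(-3.850)) = 2^3.850 = 14.4200

14.420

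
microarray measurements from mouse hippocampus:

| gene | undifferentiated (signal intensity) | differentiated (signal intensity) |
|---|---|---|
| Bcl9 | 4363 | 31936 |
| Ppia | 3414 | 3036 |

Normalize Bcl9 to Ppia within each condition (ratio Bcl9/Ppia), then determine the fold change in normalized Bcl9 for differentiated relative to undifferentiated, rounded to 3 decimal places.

8.231

Bcl9/Ppia (undifferentiated) = 4363 / 3414 = 1.278
Bcl9/Ppia (differentiated) = 31936 / 3036 = 10.519
Fold change = 10.519 / 1.278 = 8.2311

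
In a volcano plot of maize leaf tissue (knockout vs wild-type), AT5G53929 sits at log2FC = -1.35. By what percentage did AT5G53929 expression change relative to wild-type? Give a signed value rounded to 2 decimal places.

-60.77%

Fold change = 2^(-1.35) = 0.3923
Percent change = (FC − 1) × 100% = (0.3923 − 1) × 100 = -60.77%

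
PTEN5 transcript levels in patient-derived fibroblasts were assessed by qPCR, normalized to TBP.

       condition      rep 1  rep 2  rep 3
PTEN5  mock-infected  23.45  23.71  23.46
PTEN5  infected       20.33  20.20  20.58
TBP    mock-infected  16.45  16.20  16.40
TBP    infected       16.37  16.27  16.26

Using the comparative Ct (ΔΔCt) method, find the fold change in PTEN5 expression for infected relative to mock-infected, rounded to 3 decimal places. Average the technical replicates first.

Mean Ct: PTEN5 mock-infected 23.540; PTEN5 infected 20.370; TBP mock-infected 16.350; TBP infected 16.300
ΔCt(mock-infected) = 23.540 − 16.350 = 7.190
ΔCt(infected) = 20.370 − 16.300 = 4.070
ΔΔCt = 4.070 − 7.190 = -3.120
Fold change = 2^(−(-3.120)) = 2^3.120 = 8.6939

8.694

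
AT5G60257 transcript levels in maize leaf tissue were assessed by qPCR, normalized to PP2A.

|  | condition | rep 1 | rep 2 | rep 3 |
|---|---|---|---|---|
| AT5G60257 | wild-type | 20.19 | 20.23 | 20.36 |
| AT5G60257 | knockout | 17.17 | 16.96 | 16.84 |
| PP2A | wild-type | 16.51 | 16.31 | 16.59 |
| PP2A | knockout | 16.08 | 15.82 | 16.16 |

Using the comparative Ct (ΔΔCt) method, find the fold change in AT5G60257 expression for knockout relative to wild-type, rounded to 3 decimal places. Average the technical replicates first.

7.062

Mean Ct: AT5G60257 wild-type 20.260; AT5G60257 knockout 16.990; PP2A wild-type 16.470; PP2A knockout 16.020
ΔCt(wild-type) = 20.260 − 16.470 = 3.790
ΔCt(knockout) = 16.990 − 16.020 = 0.970
ΔΔCt = 0.970 − 3.790 = -2.820
Fold change = 2^(−(-2.820)) = 2^2.820 = 7.0616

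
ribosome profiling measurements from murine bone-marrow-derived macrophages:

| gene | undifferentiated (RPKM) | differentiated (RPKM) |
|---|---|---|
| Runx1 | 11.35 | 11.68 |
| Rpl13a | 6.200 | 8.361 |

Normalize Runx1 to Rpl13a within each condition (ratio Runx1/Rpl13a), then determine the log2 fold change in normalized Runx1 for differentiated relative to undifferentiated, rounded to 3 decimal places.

Runx1/Rpl13a (undifferentiated) = 11.35 / 6.200 = 1.8306
Runx1/Rpl13a (differentiated) = 11.68 / 8.361 = 1.397
Fold change = 1.397 / 1.8306 = 0.7631
log2(0.7631) = -0.3901

-0.390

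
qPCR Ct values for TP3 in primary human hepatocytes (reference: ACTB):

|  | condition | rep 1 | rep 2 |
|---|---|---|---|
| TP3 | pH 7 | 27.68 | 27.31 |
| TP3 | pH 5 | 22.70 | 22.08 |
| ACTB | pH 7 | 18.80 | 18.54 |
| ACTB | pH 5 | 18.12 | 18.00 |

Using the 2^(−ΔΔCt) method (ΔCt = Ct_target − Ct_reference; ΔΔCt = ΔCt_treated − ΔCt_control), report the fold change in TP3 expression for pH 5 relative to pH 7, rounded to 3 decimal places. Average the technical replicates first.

22.549

Mean Ct: TP3 pH 7 27.495; TP3 pH 5 22.390; ACTB pH 7 18.670; ACTB pH 5 18.060
ΔCt(pH 7) = 27.495 − 18.670 = 8.825
ΔCt(pH 5) = 22.390 − 18.060 = 4.330
ΔΔCt = 4.330 − 8.825 = -4.495
Fold change = 2^(−(-4.495)) = 2^4.495 = 22.5491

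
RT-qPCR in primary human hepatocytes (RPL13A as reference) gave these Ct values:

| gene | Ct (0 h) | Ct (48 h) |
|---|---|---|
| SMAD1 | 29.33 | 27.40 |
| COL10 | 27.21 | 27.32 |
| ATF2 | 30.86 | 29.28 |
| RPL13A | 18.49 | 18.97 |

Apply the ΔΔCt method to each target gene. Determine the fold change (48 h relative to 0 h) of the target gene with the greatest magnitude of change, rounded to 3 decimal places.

SMAD1: ΔΔCt = (27.40−18.97) − (29.33−18.49) = 8.43 − 10.84 = -2.41; fold change = 2^2.41 = 5.315
COL10: ΔΔCt = (27.32−18.97) − (27.21−18.49) = 8.35 − 8.72 = -0.37; fold change = 2^0.37 = 1.292
ATF2: ΔΔCt = (29.28−18.97) − (30.86−18.49) = 10.31 − 12.37 = -2.06; fold change = 2^2.06 = 4.170
SMAD1 has the largest |ΔΔCt| = 2.41.

5.315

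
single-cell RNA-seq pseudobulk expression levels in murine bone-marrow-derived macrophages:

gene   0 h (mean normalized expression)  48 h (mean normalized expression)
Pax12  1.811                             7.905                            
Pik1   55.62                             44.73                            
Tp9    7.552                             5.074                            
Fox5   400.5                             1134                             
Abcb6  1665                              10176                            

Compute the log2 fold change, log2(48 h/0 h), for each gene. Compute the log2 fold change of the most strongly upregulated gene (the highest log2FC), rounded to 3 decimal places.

2.612

log2(7.905/1.811) = 2.126  (Pax12)
log2(44.73/55.62) = -0.314  (Pik1)
log2(5.074/7.552) = -0.574  (Tp9)
log2(1134/400.5) = 1.502  (Fox5)
log2(10176/1665) = 2.612  (Abcb6)
Abcb6 is most strongly upregulated.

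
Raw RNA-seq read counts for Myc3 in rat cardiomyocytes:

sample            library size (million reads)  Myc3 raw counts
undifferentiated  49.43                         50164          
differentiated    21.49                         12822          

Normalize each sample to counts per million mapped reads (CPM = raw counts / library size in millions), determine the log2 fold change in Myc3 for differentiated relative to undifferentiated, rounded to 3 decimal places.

CPM(undifferentiated) = 50164 / 49.43 = 1014.8493
CPM(differentiated) = 12822 / 21.49 = 596.6496
Fold change = 596.6496 / 1014.8493 = 0.58792
log2(0.58792) = -0.7663

-0.766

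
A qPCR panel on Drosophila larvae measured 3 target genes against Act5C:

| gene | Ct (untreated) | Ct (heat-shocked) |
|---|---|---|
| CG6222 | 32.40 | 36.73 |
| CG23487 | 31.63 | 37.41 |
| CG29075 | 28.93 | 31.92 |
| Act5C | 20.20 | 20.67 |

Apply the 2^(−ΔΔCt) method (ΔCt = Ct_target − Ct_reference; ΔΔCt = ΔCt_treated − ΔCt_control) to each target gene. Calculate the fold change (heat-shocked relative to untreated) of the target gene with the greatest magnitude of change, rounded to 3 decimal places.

0.025

CG6222: ΔΔCt = (36.73−20.67) − (32.40−20.20) = 16.06 − 12.20 = 3.86; fold change = 2^-3.86 = 0.069
CG23487: ΔΔCt = (37.41−20.67) − (31.63−20.20) = 16.74 − 11.43 = 5.31; fold change = 2^-5.31 = 0.025
CG29075: ΔΔCt = (31.92−20.67) − (28.93−20.20) = 11.25 − 8.73 = 2.52; fold change = 2^-2.52 = 0.174
CG23487 has the largest |ΔΔCt| = 5.31.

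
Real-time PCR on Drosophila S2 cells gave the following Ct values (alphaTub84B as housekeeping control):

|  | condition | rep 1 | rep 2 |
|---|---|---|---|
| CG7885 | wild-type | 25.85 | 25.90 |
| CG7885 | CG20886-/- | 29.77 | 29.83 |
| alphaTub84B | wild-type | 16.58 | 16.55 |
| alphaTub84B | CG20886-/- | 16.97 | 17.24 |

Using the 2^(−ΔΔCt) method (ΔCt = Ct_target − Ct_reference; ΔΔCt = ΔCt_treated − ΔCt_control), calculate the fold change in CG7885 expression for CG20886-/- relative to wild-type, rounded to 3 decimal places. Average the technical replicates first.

Mean Ct: CG7885 wild-type 25.875; CG7885 CG20886-/- 29.800; alphaTub84B wild-type 16.565; alphaTub84B CG20886-/- 17.105
ΔCt(wild-type) = 25.875 − 16.565 = 9.310
ΔCt(CG20886-/-) = 29.800 − 17.105 = 12.695
ΔΔCt = 12.695 − 9.310 = 3.385
Fold change = 2^(−3.385) = 0.0957

0.096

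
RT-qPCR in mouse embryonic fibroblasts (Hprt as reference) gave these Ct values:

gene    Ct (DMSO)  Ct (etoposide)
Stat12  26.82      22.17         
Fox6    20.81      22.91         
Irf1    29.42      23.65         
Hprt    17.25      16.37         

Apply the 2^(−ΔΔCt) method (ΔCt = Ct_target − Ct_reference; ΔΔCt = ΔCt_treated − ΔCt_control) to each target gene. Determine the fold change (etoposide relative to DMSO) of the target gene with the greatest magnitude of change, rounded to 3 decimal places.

Stat12: ΔΔCt = (22.17−16.37) − (26.82−17.25) = 5.80 − 9.57 = -3.77; fold change = 2^3.77 = 13.642
Fox6: ΔΔCt = (22.91−16.37) − (20.81−17.25) = 6.54 − 3.56 = 2.98; fold change = 2^-2.98 = 0.127
Irf1: ΔΔCt = (23.65−16.37) − (29.42−17.25) = 7.28 − 12.17 = -4.89; fold change = 2^4.89 = 29.651
Irf1 has the largest |ΔΔCt| = 4.89.

29.651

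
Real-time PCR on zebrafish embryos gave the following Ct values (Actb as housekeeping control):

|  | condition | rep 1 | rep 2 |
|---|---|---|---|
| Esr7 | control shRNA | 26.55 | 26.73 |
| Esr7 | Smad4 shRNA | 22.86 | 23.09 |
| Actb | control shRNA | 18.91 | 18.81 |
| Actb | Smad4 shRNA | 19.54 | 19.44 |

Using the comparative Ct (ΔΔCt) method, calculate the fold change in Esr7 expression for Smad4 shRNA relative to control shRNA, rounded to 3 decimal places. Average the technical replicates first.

Mean Ct: Esr7 control shRNA 26.640; Esr7 Smad4 shRNA 22.975; Actb control shRNA 18.860; Actb Smad4 shRNA 19.490
ΔCt(control shRNA) = 26.640 − 18.860 = 7.780
ΔCt(Smad4 shRNA) = 22.975 − 19.490 = 3.485
ΔΔCt = 3.485 − 7.780 = -4.295
Fold change = 2^(−(-4.295)) = 2^4.295 = 19.6302

19.630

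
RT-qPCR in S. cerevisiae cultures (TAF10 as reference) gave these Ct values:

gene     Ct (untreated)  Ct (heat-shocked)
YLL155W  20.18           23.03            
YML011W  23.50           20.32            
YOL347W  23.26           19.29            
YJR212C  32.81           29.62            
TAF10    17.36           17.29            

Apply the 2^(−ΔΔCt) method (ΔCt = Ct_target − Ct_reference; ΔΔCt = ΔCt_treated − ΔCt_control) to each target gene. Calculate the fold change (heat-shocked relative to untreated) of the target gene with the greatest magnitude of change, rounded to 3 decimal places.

YLL155W: ΔΔCt = (23.03−17.29) − (20.18−17.36) = 5.74 − 2.82 = 2.92; fold change = 2^-2.92 = 0.132
YML011W: ΔΔCt = (20.32−17.29) − (23.50−17.36) = 3.03 − 6.14 = -3.11; fold change = 2^3.11 = 8.634
YOL347W: ΔΔCt = (19.29−17.29) − (23.26−17.36) = 2.00 − 5.90 = -3.90; fold change = 2^3.90 = 14.929
YJR212C: ΔΔCt = (29.62−17.29) − (32.81−17.36) = 12.33 − 15.45 = -3.12; fold change = 2^3.12 = 8.694
YOL347W has the largest |ΔΔCt| = 3.90.

14.929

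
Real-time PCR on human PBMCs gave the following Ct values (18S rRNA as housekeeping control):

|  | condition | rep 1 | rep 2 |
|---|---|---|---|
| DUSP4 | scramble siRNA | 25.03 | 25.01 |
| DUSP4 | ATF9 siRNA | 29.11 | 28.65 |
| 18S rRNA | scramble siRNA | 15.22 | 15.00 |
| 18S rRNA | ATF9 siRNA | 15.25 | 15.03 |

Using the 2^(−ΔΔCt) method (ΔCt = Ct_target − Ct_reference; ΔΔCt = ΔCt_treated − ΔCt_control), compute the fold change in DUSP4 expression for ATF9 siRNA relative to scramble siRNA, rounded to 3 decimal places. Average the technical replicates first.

Mean Ct: DUSP4 scramble siRNA 25.020; DUSP4 ATF9 siRNA 28.880; 18S rRNA scramble siRNA 15.110; 18S rRNA ATF9 siRNA 15.140
ΔCt(scramble siRNA) = 25.020 − 15.110 = 9.910
ΔCt(ATF9 siRNA) = 28.880 − 15.140 = 13.740
ΔΔCt = 13.740 − 9.910 = 3.830
Fold change = 2^(−3.830) = 0.0703

0.070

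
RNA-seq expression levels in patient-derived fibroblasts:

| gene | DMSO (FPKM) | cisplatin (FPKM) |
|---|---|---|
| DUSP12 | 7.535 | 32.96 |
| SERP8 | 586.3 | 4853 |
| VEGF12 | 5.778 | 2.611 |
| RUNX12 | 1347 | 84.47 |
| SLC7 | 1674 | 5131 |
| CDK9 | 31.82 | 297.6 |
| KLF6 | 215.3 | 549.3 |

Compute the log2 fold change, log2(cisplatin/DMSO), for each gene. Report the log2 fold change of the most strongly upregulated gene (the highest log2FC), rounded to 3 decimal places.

3.225

log2(32.96/7.535) = 2.129  (DUSP12)
log2(4853/586.3) = 3.049  (SERP8)
log2(2.611/5.778) = -1.146  (VEGF12)
log2(84.47/1347) = -3.995  (RUNX12)
log2(5131/1674) = 1.616  (SLC7)
log2(297.6/31.82) = 3.225  (CDK9)
log2(549.3/215.3) = 1.351  (KLF6)
CDK9 is most strongly upregulated.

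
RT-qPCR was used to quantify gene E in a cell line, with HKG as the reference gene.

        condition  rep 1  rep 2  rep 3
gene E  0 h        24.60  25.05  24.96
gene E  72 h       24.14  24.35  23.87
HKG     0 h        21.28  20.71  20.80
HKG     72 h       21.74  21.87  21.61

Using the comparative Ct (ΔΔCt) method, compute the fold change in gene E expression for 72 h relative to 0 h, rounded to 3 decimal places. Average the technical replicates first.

2.949

Mean Ct: gene E 0 h 24.870; gene E 72 h 24.120; HKG 0 h 20.930; HKG 72 h 21.740
ΔCt(0 h) = 24.870 − 20.930 = 3.940
ΔCt(72 h) = 24.120 − 21.740 = 2.380
ΔΔCt = 2.380 − 3.940 = -1.560
Fold change = 2^(−(-1.560)) = 2^1.560 = 2.9485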